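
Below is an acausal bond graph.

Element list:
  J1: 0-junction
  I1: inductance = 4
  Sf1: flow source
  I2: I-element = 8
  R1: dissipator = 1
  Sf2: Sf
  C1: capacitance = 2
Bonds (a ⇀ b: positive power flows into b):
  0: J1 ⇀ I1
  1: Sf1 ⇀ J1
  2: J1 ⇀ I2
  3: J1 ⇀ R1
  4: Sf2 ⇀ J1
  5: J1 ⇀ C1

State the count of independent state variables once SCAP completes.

3  (C1, I1, I2 all integral)

#1 →Sf1  (Sf1 (Sf) sets flow on bond)
#4 →Sf2  (source Sf2 imposes f)
#0 →I1  (I1 outputs flow p/I1)
#2 →I2  (prefer integral on I2)
#5 →J1  (C1 integral (e out))
#3 →R1  (J1: bond 5 brought effort, rest push out)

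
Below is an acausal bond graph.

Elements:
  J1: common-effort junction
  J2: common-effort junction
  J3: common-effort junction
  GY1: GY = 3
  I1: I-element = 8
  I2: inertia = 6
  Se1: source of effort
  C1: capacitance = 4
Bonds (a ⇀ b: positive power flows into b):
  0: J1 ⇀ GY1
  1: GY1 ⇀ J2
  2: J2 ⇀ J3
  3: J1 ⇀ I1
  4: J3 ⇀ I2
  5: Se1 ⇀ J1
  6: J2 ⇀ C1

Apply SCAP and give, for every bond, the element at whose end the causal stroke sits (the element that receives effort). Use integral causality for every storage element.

b0 stroke→GY1
b1 stroke→GY1
b2 stroke→J3
b3 stroke→I1
b4 stroke→I2
b5 stroke→J1
b6 stroke→J2

bond 5 stroke→J1  (Se1 (Se) sets effort on bond)
bond 0 stroke→GY1  (common-e at J1 fixed by 5)
bond 3 stroke→I1  (0-jn J1 has e-setter on 5)
bond 1 stroke→GY1  (GY1: gyrator matches bond 0)
bond 4 stroke→I2  (I2: I, integral causality)
bond 2 stroke→J3  (closing 0-jn rule on J3)
bond 6 stroke→J2  (J2 needs exactly one e-in)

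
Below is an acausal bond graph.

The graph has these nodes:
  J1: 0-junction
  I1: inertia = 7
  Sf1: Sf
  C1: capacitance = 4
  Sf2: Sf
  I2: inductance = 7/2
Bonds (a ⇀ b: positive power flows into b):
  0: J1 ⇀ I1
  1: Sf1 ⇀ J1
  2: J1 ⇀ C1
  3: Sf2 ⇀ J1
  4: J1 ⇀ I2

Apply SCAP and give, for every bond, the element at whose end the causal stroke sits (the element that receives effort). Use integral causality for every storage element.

b1 |Sf1  (Sf1 (Sf) sets flow on bond)
b3 |Sf2  (Sf2: flow source, stroke at near end)
b0 |I1  (I1 integral (f out))
b2 |J1  (C1: C, integral causality)
b4 |I2  (0-jn J1 has e-setter on 2)

b0 |I1
b1 |Sf1
b2 |J1
b3 |Sf2
b4 |I2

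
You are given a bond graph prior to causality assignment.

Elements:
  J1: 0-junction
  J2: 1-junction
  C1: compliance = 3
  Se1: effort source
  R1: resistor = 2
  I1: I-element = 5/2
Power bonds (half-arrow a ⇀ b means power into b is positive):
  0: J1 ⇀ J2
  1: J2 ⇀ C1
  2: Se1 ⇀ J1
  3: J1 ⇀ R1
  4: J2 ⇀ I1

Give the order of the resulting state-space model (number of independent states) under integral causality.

β2 stroke at J1  (Se1 (Se) sets effort on bond)
β0 stroke at J2  (J1: bond 2 brought effort, rest push out)
β3 stroke at R1  (common-e at J1 fixed by 2)
β1 stroke at J2  (prefer integral on C1)
β4 stroke at I1  (only one flow-in slot at J2)

2  (C1, I1 all integral)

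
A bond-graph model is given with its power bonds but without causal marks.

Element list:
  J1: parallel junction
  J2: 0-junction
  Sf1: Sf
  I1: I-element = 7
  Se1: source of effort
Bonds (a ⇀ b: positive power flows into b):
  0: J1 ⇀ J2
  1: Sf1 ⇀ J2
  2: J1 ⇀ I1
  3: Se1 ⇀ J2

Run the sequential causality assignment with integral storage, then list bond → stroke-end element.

β0 stroke→J1
β1 stroke→Sf1
β2 stroke→I1
β3 stroke→J2

β1 stroke→Sf1  (Sf1 fixes flow; stroke at Sf1)
β3 stroke→J2  (source Se1 imposes e)
β0 stroke→J1  (J2 effort already set via bond 3)
β2 stroke→I1  (J1 effort already set via bond 0)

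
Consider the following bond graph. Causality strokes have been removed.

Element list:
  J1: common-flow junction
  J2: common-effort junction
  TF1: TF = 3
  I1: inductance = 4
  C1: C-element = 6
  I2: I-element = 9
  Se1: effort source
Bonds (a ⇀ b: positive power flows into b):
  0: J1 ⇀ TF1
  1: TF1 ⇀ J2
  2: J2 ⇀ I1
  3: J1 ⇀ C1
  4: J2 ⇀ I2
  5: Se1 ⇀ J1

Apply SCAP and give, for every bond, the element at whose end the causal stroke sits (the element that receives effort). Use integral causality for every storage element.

#5 |J1  (Se1 (Se) sets effort on bond)
#2 |I1  (I1 integral (f out))
#3 |J1  (C1: C, integral causality)
#0 |TF1  (J1 needs exactly one f-in)
#1 |J2  (TF1: transformer flips bond 0)
#4 |I2  (J2 effort already set via bond 1)

β0 →TF1
β1 →J2
β2 →I1
β3 →J1
β4 →I2
β5 →J1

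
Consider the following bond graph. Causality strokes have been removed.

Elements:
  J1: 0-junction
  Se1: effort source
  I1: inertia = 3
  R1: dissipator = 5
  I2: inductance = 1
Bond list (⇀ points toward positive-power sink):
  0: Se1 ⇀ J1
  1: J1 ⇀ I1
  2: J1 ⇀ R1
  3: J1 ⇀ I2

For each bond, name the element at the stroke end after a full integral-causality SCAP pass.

b0 stroke→J1
b1 stroke→I1
b2 stroke→R1
b3 stroke→I2

β0 |J1  (source Se1 imposes e)
β1 |I1  (0-jn J1 has e-setter on 0)
β2 |R1  (0-jn J1 has e-setter on 0)
β3 |I2  (common-e at J1 fixed by 0)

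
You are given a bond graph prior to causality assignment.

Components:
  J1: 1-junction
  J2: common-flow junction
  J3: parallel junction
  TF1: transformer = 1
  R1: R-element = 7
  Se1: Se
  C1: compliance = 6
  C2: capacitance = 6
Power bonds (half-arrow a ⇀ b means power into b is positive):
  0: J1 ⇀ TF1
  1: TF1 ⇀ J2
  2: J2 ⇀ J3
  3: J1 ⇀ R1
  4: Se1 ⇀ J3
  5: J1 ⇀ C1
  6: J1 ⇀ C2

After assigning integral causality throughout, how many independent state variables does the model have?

b4 stroke→J3  (source Se1 imposes e)
b2 stroke→J2  (J3 effort already set via bond 4)
b1 stroke→TF1  (J2 needs exactly one f-in)
b0 stroke→J1  (TF TF1: opposite of bond 1)
b5 stroke→J1  (C1: C, integral causality)
b6 stroke→J1  (C2: C, integral causality)
b3 stroke→R1  (only one flow-in slot at J1)

2  (C1, C2 all integral)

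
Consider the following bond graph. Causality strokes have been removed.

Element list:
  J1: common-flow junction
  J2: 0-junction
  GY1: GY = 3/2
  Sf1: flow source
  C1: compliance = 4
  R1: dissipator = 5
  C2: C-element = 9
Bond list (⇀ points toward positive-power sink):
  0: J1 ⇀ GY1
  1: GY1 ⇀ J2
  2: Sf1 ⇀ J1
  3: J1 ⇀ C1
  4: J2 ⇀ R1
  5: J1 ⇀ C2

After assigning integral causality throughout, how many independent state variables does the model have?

b2 stroke at Sf1  (source Sf1 imposes f)
b0 stroke at J1  (J1: bond 2 brought flow, rest push out)
b3 stroke at J1  (common-f at J1 fixed by 2)
b5 stroke at J1  (common-f at J1 fixed by 2)
b1 stroke at J2  (GY GY1: same side as bond 0)
b4 stroke at R1  (common-e at J2 fixed by 1)

2  (C1, C2 all integral)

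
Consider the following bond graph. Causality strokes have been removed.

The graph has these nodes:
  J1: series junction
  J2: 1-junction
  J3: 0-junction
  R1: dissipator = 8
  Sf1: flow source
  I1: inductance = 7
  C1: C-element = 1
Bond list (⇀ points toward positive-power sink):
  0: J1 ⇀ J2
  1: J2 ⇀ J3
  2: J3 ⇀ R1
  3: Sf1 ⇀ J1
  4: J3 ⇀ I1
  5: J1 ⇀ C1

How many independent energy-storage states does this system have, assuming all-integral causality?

2  (C1, I1 all integral)

b3 stroke at Sf1  (Sf1: flow source, stroke at near end)
b0 stroke at J1  (J1 flow already set via bond 3)
b5 stroke at J1  (common-f at J1 fixed by 3)
b1 stroke at J2  (J2 flow already set via bond 0)
b4 stroke at I1  (I1 integral (f out))
b2 stroke at J3  (J3 needs exactly one e-in)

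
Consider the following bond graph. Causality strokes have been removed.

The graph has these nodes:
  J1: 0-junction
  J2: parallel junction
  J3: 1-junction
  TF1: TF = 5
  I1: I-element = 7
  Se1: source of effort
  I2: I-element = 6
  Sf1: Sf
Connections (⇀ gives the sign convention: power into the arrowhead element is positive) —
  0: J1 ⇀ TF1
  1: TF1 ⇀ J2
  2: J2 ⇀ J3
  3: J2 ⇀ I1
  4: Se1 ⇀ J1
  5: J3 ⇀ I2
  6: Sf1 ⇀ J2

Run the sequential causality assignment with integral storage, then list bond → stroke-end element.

bond 0 stroke at TF1
bond 1 stroke at J2
bond 2 stroke at J3
bond 3 stroke at I1
bond 4 stroke at J1
bond 5 stroke at I2
bond 6 stroke at Sf1

#4 stroke→J1  (Se1: effort source, stroke at far end)
#6 stroke→Sf1  (Sf1 (Sf) sets flow on bond)
#0 stroke→TF1  (J1 effort already set via bond 4)
#1 stroke→J2  (TF TF1: opposite of bond 0)
#2 stroke→J3  (0-jn J2 has e-setter on 1)
#3 stroke→I1  (0-jn J2 has e-setter on 1)
#5 stroke→I2  (J3 needs exactly one f-in)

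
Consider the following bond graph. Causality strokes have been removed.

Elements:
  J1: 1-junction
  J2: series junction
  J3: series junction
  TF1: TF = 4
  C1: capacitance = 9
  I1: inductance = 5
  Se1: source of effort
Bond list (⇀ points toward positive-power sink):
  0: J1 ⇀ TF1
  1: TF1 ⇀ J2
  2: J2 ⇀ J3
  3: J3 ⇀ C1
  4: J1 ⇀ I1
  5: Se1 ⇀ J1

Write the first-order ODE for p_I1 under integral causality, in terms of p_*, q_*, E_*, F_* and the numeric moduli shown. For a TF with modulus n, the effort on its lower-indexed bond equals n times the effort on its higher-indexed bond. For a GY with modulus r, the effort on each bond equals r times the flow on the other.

b5 |J1  (Se1 fixes effort; stroke away)
b3 |J3  (C1 outputs effort q/C1)
b2 |J2  (J3: last free bond brings flow in)
b1 |TF1  (J2: last free bond brings flow in)
b0 |J1  (through TF1, causality passes straight; one stroke at TF1)
b4 |I1  (only one flow-in slot at J1)

dp_I1/dt = E_Se1 - 4*q_C1/9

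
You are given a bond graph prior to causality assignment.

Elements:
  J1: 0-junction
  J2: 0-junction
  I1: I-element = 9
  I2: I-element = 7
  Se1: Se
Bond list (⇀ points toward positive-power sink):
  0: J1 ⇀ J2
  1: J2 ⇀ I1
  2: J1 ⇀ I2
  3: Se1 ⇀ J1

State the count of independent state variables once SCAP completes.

2  (I1, I2 all integral)

bond 3 |J1  (source Se1 imposes e)
bond 0 |J2  (common-e at J1 fixed by 3)
bond 2 |I2  (J1: bond 3 brought effort, rest push out)
bond 1 |I1  (J2: bond 0 brought effort, rest push out)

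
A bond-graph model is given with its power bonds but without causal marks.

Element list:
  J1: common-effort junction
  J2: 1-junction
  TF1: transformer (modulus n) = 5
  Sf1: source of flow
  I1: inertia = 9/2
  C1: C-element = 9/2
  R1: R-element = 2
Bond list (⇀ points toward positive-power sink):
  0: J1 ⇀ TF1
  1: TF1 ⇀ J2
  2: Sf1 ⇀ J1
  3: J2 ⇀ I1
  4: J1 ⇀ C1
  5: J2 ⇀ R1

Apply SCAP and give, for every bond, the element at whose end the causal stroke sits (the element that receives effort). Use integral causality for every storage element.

#2 stroke at Sf1  (Sf1 (Sf) sets flow on bond)
#3 stroke at I1  (I1: I, integral causality)
#1 stroke at J2  (J2: bond 3 brought flow, rest push out)
#5 stroke at J2  (1-jn J2 has f-setter on 3)
#0 stroke at TF1  (TF TF1: opposite of bond 1)
#4 stroke at J1  (J1 needs exactly one e-in)

b0 →TF1
b1 →J2
b2 →Sf1
b3 →I1
b4 →J1
b5 →J2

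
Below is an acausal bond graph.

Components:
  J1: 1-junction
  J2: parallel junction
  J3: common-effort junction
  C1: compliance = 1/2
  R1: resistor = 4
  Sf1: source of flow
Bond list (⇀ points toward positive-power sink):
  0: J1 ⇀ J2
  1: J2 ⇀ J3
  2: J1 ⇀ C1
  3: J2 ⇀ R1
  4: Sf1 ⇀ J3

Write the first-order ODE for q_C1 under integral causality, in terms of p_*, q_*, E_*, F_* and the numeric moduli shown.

β4 |Sf1  (Sf1 fixes flow; stroke at Sf1)
β1 |J3  (only one effort-in slot at J3)
β2 |J1  (C1 outputs effort q/C1)
β0 |J2  (J1: last free bond brings flow in)
β3 |R1  (0-jn J2 has e-setter on 0)

dq_C1/dt = -F_Sf1 - q_C1/2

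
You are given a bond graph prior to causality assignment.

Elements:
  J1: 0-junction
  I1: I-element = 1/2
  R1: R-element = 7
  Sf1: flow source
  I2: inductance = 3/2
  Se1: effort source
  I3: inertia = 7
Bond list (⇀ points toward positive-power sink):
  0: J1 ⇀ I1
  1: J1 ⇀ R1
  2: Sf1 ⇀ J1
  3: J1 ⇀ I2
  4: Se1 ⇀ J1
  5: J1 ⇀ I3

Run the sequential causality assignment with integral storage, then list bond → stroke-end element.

b2 |Sf1  (Sf1 fixes flow; stroke at Sf1)
b4 |J1  (Se1: effort source, stroke at far end)
b0 |I1  (J1: bond 4 brought effort, rest push out)
b1 |R1  (J1: bond 4 brought effort, rest push out)
b3 |I2  (J1 effort already set via bond 4)
b5 |I3  (common-e at J1 fixed by 4)

bond 0 stroke at I1
bond 1 stroke at R1
bond 2 stroke at Sf1
bond 3 stroke at I2
bond 4 stroke at J1
bond 5 stroke at I3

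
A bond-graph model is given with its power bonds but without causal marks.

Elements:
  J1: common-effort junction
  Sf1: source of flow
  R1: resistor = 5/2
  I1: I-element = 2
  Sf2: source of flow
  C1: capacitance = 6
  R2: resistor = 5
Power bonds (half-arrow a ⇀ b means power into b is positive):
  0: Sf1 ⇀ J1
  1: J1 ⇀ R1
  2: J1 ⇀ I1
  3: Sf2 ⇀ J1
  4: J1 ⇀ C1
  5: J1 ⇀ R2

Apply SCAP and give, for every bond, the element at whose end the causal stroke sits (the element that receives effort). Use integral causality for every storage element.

β0 →Sf1  (Sf1 fixes flow; stroke at Sf1)
β3 →Sf2  (source Sf2 imposes f)
β2 →I1  (I1: I, integral causality)
β4 →J1  (C1 integral (e out))
β1 →R1  (0-jn J1 has e-setter on 4)
β5 →R2  (0-jn J1 has e-setter on 4)

β0 stroke at Sf1
β1 stroke at R1
β2 stroke at I1
β3 stroke at Sf2
β4 stroke at J1
β5 stroke at R2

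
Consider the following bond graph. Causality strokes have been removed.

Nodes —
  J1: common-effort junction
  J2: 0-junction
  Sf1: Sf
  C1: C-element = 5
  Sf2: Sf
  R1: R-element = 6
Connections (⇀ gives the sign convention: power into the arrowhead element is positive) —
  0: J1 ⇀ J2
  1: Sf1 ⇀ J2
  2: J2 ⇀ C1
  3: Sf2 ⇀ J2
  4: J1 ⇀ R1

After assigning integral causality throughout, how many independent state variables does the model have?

1  (C1 all integral)

#1 stroke at Sf1  (Sf1 fixes flow; stroke at Sf1)
#3 stroke at Sf2  (Sf2 fixes flow; stroke at Sf2)
#2 stroke at J2  (prefer integral on C1)
#0 stroke at J1  (J2 effort already set via bond 2)
#4 stroke at R1  (common-e at J1 fixed by 0)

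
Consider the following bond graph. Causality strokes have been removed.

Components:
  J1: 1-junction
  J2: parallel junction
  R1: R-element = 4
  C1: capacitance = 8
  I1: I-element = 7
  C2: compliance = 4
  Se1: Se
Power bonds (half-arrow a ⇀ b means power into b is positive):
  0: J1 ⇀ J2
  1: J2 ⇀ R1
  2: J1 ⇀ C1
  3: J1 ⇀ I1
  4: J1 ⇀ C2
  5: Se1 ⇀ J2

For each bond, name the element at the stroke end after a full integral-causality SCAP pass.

β0 stroke at J1
β1 stroke at R1
β2 stroke at J1
β3 stroke at I1
β4 stroke at J1
β5 stroke at J2

bond 5 →J2  (source Se1 imposes e)
bond 0 →J1  (0-jn J2 has e-setter on 5)
bond 1 →R1  (common-e at J2 fixed by 5)
bond 2 →J1  (C1 outputs effort q/C1)
bond 3 →I1  (I1 integral (f out))
bond 4 →J1  (J1 flow already set via bond 3)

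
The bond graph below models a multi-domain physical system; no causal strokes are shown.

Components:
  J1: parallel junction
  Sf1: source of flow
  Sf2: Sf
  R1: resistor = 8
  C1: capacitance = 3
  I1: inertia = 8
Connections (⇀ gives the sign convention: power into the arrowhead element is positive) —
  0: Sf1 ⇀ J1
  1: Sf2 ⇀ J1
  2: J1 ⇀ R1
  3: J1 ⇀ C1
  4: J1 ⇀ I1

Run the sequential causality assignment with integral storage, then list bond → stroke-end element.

b0 |Sf1  (Sf1 (Sf) sets flow on bond)
b1 |Sf2  (Sf2: flow source, stroke at near end)
b3 |J1  (prefer integral on C1)
b2 |R1  (0-jn J1 has e-setter on 3)
b4 |I1  (J1: bond 3 brought effort, rest push out)

bond 0 stroke→Sf1
bond 1 stroke→Sf2
bond 2 stroke→R1
bond 3 stroke→J1
bond 4 stroke→I1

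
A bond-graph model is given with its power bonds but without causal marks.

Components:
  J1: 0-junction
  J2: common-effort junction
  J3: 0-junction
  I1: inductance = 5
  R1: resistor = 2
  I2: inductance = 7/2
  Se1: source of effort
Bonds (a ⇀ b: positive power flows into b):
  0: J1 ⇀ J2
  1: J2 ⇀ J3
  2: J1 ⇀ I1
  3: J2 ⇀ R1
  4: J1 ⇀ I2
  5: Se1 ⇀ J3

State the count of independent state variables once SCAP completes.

2  (I1, I2 all integral)

β5 |J3  (Se1: effort source, stroke at far end)
β1 |J2  (J3: bond 5 brought effort, rest push out)
β0 |J1  (0-jn J2 has e-setter on 1)
β3 |R1  (common-e at J2 fixed by 1)
β2 |I1  (J1 effort already set via bond 0)
β4 |I2  (0-jn J1 has e-setter on 0)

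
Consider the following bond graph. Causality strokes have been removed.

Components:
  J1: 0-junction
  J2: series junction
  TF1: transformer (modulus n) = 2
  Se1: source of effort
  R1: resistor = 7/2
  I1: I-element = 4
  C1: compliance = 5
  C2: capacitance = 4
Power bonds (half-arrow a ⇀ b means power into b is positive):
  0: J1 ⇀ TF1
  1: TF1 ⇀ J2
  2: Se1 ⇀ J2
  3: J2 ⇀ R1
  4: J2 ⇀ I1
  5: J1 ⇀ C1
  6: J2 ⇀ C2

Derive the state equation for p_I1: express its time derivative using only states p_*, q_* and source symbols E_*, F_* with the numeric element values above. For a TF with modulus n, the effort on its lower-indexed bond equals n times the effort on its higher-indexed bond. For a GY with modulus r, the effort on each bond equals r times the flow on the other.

β2 stroke at J2  (Se1 fixes effort; stroke away)
β4 stroke at I1  (I1 outputs flow p/I1)
β1 stroke at J2  (common-f at J2 fixed by 4)
β3 stroke at J2  (1-jn J2 has f-setter on 4)
β6 stroke at J2  (1-jn J2 has f-setter on 4)
β0 stroke at TF1  (through TF1, causality passes straight; one stroke at TF1)
β5 stroke at J1  (closing 0-jn rule on J1)

dp_I1/dt = E_Se1 - 7*p_I1/8 + q_C1/10 - q_C2/4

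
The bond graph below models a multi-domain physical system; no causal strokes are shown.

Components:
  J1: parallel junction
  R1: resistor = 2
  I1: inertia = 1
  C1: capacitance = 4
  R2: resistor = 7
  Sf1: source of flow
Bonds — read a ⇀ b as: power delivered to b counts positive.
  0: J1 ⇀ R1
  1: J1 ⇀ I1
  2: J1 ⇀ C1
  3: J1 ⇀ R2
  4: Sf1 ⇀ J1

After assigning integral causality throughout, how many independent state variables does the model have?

#4 →Sf1  (Sf1 fixes flow; stroke at Sf1)
#1 →I1  (I1: I, integral causality)
#2 →J1  (C1: C, integral causality)
#0 →R1  (0-jn J1 has e-setter on 2)
#3 →R2  (0-jn J1 has e-setter on 2)

2  (C1, I1 all integral)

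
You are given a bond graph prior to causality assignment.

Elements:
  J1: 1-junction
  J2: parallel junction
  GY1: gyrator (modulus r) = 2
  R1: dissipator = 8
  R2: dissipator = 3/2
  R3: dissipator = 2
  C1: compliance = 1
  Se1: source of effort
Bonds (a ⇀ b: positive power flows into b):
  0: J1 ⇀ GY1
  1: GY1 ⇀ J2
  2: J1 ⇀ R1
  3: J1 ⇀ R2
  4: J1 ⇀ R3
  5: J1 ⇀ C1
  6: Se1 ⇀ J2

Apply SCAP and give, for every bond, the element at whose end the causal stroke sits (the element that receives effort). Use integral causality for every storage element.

β6 |J2  (source Se1 imposes e)
β1 |GY1  (common-e at J2 fixed by 6)
β0 |GY1  (GY GY1: same side as bond 1)
β2 |J1  (1-jn J1 has f-setter on 0)
β3 |J1  (1-jn J1 has f-setter on 0)
β4 |J1  (J1 flow already set via bond 0)
β5 |J1  (1-jn J1 has f-setter on 0)

#0 stroke at GY1
#1 stroke at GY1
#2 stroke at J1
#3 stroke at J1
#4 stroke at J1
#5 stroke at J1
#6 stroke at J2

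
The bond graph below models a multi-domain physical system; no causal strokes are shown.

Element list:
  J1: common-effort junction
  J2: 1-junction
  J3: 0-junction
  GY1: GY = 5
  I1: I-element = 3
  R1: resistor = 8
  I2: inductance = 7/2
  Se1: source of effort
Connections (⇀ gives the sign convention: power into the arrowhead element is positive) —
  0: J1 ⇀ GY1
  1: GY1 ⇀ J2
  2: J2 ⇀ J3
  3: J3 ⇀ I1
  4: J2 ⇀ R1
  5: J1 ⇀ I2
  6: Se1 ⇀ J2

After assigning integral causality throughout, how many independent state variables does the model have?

bond 6 |J2  (source Se1 imposes e)
bond 3 |I1  (I1 outputs flow p/I1)
bond 2 |J3  (only one effort-in slot at J3)
bond 1 |J2  (common-f at J2 fixed by 2)
bond 4 |J2  (J2 flow already set via bond 2)
bond 0 |J1  (GY1 both-in/both-out from 1)
bond 5 |I2  (0-jn J1 has e-setter on 0)

2  (I1, I2 all integral)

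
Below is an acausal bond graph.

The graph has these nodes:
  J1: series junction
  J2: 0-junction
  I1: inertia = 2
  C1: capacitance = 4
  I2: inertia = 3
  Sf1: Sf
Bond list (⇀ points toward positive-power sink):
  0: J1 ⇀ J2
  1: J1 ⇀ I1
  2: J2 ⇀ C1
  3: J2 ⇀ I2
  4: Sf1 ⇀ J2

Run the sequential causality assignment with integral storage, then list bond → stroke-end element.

#0 →J1
#1 →I1
#2 →J2
#3 →I2
#4 →Sf1

b4 |Sf1  (source Sf1 imposes f)
b1 |I1  (I1 integral (f out))
b0 |J1  (common-f at J1 fixed by 1)
b2 |J2  (C1 outputs effort q/C1)
b3 |I2  (common-e at J2 fixed by 2)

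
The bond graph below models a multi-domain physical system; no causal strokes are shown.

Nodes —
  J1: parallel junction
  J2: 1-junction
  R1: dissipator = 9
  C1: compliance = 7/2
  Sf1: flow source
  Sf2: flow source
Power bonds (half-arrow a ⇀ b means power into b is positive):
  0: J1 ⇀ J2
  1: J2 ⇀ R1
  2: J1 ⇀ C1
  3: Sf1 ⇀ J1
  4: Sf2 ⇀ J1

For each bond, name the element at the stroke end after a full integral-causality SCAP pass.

β3 →Sf1  (Sf1 (Sf) sets flow on bond)
β4 →Sf2  (source Sf2 imposes f)
β2 →J1  (C1: C, integral causality)
β0 →J2  (J1 effort already set via bond 2)
β1 →R1  (J2 needs exactly one f-in)

b0 stroke at J2
b1 stroke at R1
b2 stroke at J1
b3 stroke at Sf1
b4 stroke at Sf2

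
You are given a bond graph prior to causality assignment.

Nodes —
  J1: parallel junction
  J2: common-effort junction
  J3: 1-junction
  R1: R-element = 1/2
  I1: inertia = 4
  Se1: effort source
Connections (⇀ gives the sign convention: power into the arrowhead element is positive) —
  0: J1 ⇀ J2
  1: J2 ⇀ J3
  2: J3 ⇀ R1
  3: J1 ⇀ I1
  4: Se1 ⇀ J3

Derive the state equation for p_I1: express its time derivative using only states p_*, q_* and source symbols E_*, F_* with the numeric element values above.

dp_I1/dt = -E_Se1 - p_I1/8

#4 stroke→J3  (Se1 fixes effort; stroke away)
#3 stroke→I1  (I1 integral (f out))
#0 stroke→J1  (J1 needs exactly one e-in)
#1 stroke→J2  (J2 needs exactly one e-in)
#2 stroke→J3  (J3 flow already set via bond 1)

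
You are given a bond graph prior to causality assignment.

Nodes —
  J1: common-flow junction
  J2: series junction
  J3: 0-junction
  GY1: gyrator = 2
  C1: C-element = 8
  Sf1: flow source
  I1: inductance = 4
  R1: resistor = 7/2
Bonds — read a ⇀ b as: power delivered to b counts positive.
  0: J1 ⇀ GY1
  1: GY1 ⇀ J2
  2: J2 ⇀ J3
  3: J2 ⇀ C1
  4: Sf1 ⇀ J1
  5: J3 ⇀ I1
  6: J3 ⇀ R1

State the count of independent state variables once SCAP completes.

2  (C1, I1 all integral)

b4 stroke→Sf1  (source Sf1 imposes f)
b0 stroke→J1  (J1: bond 4 brought flow, rest push out)
b1 stroke→J2  (GY1 both-in/both-out from 0)
b3 stroke→J2  (C1 integral (e out))
b2 stroke→J3  (J2 needs exactly one f-in)
b5 stroke→I1  (J3 effort already set via bond 2)
b6 stroke→R1  (J3: bond 2 brought effort, rest push out)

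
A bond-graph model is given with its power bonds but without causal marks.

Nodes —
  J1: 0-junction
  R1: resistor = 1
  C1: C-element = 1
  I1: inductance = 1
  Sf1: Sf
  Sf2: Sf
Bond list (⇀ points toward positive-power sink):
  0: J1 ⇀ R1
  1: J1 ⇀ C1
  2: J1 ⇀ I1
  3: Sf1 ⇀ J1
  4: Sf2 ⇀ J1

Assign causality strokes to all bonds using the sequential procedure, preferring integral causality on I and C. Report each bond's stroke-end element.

β0 |R1
β1 |J1
β2 |I1
β3 |Sf1
β4 |Sf2

b3 stroke at Sf1  (source Sf1 imposes f)
b4 stroke at Sf2  (source Sf2 imposes f)
b1 stroke at J1  (C1 integral (e out))
b0 stroke at R1  (0-jn J1 has e-setter on 1)
b2 stroke at I1  (J1 effort already set via bond 1)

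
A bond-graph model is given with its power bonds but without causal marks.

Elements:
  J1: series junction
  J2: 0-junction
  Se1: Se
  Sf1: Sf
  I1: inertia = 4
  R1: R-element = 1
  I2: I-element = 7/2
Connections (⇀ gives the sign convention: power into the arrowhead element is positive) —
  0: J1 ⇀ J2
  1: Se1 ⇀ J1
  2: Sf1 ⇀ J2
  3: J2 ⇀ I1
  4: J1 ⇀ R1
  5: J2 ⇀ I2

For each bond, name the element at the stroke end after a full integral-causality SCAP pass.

b1 stroke→J1  (Se1 fixes effort; stroke away)
b2 stroke→Sf1  (Sf1: flow source, stroke at near end)
b3 stroke→I1  (I1: I, integral causality)
b5 stroke→I2  (I2 integral (f out))
b0 stroke→J2  (closing 0-jn rule on J2)
b4 stroke→J1  (1-jn J1 has f-setter on 0)

β0 →J2
β1 →J1
β2 →Sf1
β3 →I1
β4 →J1
β5 →I2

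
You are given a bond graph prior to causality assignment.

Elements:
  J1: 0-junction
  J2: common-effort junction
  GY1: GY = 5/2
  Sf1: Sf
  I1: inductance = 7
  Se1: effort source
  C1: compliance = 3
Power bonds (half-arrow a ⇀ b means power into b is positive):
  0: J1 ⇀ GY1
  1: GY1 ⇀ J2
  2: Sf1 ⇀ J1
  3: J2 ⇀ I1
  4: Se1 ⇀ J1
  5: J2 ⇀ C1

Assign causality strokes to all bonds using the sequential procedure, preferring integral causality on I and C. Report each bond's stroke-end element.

b0 stroke→GY1
b1 stroke→GY1
b2 stroke→Sf1
b3 stroke→I1
b4 stroke→J1
b5 stroke→J2

b2 stroke→Sf1  (Sf1: flow source, stroke at near end)
b4 stroke→J1  (Se1 (Se) sets effort on bond)
b0 stroke→GY1  (J1: bond 4 brought effort, rest push out)
b1 stroke→GY1  (through GY1, causality inverts; strokes same side of GY1)
b3 stroke→I1  (prefer integral on I1)
b5 stroke→J2  (closing 0-jn rule on J2)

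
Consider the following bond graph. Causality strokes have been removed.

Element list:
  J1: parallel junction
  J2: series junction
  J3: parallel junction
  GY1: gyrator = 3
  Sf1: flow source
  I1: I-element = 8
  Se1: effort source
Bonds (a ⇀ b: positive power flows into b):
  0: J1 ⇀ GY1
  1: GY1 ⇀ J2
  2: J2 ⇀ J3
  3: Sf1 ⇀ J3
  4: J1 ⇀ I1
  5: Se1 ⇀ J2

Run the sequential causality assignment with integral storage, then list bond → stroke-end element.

β3 stroke at Sf1  (Sf1 fixes flow; stroke at Sf1)
β5 stroke at J2  (Se1 fixes effort; stroke away)
β2 stroke at J3  (only one effort-in slot at J3)
β1 stroke at J2  (J2: bond 2 brought flow, rest push out)
β0 stroke at J1  (through GY1, causality inverts; strokes same side of GY1)
β4 stroke at I1  (J1 effort already set via bond 0)

b0 →J1
b1 →J2
b2 →J3
b3 →Sf1
b4 →I1
b5 →J2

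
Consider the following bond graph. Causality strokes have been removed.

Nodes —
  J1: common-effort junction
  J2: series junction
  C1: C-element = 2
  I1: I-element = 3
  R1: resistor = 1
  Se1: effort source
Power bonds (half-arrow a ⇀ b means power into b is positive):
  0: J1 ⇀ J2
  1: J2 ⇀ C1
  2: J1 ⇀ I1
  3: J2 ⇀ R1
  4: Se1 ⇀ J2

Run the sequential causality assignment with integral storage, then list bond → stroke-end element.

#0 stroke→J1
#1 stroke→J2
#2 stroke→I1
#3 stroke→J2
#4 stroke→J2

β4 |J2  (Se1 fixes effort; stroke away)
β1 |J2  (C1 integral (e out))
β2 |I1  (I1 integral (f out))
β0 |J1  (only one effort-in slot at J1)
β3 |J2  (J2 flow already set via bond 0)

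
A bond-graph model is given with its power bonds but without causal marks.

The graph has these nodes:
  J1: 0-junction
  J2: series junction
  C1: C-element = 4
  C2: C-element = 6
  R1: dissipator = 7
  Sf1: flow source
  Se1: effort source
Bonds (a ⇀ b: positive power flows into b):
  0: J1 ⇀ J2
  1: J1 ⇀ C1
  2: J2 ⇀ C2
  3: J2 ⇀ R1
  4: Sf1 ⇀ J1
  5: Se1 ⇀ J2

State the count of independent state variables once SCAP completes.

2  (C1, C2 all integral)

β4 |Sf1  (source Sf1 imposes f)
β5 |J2  (Se1 fixes effort; stroke away)
β1 |J1  (prefer integral on C1)
β0 |J2  (0-jn J1 has e-setter on 1)
β2 |J2  (C2 outputs effort q/C2)
β3 |R1  (J2 needs exactly one f-in)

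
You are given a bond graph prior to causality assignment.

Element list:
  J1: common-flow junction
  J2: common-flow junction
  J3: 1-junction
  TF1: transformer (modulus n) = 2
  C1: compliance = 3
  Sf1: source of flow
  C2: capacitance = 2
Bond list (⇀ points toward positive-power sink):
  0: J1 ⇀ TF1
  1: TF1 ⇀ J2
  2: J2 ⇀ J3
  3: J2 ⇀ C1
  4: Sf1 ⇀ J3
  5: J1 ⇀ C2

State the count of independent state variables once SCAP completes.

β4 →Sf1  (Sf1: flow source, stroke at near end)
β2 →J3  (1-jn J3 has f-setter on 4)
β1 →J2  (J2 flow already set via bond 2)
β3 →J2  (1-jn J2 has f-setter on 2)
β0 →TF1  (TF1: transformer flips bond 1)
β5 →J1  (J1 flow already set via bond 0)

2  (C1, C2 all integral)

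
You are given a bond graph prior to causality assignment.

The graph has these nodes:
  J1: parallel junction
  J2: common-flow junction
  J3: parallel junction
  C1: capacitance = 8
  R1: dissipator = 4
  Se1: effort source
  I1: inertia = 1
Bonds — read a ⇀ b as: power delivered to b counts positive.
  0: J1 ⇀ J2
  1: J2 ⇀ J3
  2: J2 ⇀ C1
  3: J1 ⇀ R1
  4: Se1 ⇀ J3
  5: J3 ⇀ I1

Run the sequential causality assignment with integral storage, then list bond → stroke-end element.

bond 4 →J3  (Se1 fixes effort; stroke away)
bond 1 →J2  (0-jn J3 has e-setter on 4)
bond 5 →I1  (J3 effort already set via bond 4)
bond 2 →J2  (prefer integral on C1)
bond 0 →J1  (only one flow-in slot at J2)
bond 3 →R1  (J1: bond 0 brought effort, rest push out)

b0 |J1
b1 |J2
b2 |J2
b3 |R1
b4 |J3
b5 |I1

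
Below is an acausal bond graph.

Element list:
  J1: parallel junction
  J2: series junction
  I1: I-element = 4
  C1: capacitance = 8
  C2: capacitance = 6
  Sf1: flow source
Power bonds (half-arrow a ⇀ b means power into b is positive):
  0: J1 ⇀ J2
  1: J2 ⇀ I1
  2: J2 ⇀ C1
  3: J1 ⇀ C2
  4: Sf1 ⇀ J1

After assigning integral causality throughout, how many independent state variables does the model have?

#4 →Sf1  (Sf1 (Sf) sets flow on bond)
#1 →I1  (I1 outputs flow p/I1)
#0 →J2  (1-jn J2 has f-setter on 1)
#2 →J2  (1-jn J2 has f-setter on 1)
#3 →J1  (J1 needs exactly one e-in)

3  (C1, C2, I1 all integral)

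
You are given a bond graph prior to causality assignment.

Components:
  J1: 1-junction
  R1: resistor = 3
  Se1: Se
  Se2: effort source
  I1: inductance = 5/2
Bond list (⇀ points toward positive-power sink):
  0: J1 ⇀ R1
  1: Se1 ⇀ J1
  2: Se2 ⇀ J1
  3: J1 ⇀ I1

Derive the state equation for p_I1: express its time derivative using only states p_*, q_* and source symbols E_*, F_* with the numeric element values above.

#1 |J1  (Se1 fixes effort; stroke away)
#2 |J1  (Se2 (Se) sets effort on bond)
#3 |I1  (I1 integral (f out))
#0 |J1  (J1: bond 3 brought flow, rest push out)

dp_I1/dt = E_Se1 + E_Se2 - 6*p_I1/5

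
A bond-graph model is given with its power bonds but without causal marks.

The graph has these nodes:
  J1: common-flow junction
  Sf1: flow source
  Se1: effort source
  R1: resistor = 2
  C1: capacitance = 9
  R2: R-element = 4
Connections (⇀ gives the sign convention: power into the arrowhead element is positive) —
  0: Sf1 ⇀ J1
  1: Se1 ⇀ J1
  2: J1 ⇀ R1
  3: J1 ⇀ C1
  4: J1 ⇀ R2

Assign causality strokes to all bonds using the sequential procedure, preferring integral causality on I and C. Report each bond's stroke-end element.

b0 |Sf1
b1 |J1
b2 |J1
b3 |J1
b4 |J1

β0 stroke→Sf1  (Sf1 (Sf) sets flow on bond)
β1 stroke→J1  (Se1: effort source, stroke at far end)
β2 stroke→J1  (J1 flow already set via bond 0)
β3 stroke→J1  (common-f at J1 fixed by 0)
β4 stroke→J1  (1-jn J1 has f-setter on 0)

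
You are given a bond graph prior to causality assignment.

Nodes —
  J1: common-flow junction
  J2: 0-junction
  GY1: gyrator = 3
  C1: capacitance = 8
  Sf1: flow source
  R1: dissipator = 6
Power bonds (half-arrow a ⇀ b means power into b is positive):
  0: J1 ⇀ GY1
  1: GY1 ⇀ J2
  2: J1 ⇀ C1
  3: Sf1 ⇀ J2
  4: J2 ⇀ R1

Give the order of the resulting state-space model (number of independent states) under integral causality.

#3 →Sf1  (Sf1: flow source, stroke at near end)
#2 →J1  (C1 outputs effort q/C1)
#0 →GY1  (only one flow-in slot at J1)
#1 →GY1  (GY GY1: same side as bond 0)
#4 →J2  (only one effort-in slot at J2)

1  (C1 all integral)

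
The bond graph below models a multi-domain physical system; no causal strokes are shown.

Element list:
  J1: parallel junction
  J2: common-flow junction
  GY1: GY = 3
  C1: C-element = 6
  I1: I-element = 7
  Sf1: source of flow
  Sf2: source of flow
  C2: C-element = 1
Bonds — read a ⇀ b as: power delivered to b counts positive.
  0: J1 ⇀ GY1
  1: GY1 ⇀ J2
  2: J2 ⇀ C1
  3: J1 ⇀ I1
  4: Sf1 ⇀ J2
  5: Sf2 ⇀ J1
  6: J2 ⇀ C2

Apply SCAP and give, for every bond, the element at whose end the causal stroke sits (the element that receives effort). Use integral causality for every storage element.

#0 stroke at J1
#1 stroke at J2
#2 stroke at J2
#3 stroke at I1
#4 stroke at Sf1
#5 stroke at Sf2
#6 stroke at J2

b4 stroke at Sf1  (source Sf1 imposes f)
b5 stroke at Sf2  (Sf2 (Sf) sets flow on bond)
b1 stroke at J2  (J2 flow already set via bond 4)
b2 stroke at J2  (common-f at J2 fixed by 4)
b6 stroke at J2  (1-jn J2 has f-setter on 4)
b0 stroke at J1  (GY1: gyrator matches bond 1)
b3 stroke at I1  (common-e at J1 fixed by 0)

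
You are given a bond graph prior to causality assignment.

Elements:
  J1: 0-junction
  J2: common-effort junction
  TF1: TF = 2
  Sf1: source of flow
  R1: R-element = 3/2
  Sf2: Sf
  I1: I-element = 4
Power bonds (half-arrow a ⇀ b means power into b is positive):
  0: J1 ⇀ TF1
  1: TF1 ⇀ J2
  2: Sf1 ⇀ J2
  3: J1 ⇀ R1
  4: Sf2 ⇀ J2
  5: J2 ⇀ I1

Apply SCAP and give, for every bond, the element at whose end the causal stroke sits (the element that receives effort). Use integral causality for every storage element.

#0 stroke→TF1
#1 stroke→J2
#2 stroke→Sf1
#3 stroke→J1
#4 stroke→Sf2
#5 stroke→I1

bond 2 stroke→Sf1  (Sf1 fixes flow; stroke at Sf1)
bond 4 stroke→Sf2  (Sf2 fixes flow; stroke at Sf2)
bond 5 stroke→I1  (I1: I, integral causality)
bond 1 stroke→J2  (only one effort-in slot at J2)
bond 0 stroke→TF1  (TF1 one-in-one-out from 1)
bond 3 stroke→J1  (only one effort-in slot at J1)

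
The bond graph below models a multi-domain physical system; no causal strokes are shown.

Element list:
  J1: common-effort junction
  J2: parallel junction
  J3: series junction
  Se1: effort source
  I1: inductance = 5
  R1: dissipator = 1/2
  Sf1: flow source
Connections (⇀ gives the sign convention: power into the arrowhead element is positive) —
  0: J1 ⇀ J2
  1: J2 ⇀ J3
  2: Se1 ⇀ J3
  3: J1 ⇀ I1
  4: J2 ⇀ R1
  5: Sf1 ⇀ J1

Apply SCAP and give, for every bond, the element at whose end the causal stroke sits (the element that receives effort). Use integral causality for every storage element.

β2 →J3  (Se1: effort source, stroke at far end)
β5 →Sf1  (source Sf1 imposes f)
β1 →J2  (J3: last free bond brings flow in)
β0 →J1  (0-jn J2 has e-setter on 1)
β4 →R1  (J2 effort already set via bond 1)
β3 →I1  (J1: bond 0 brought effort, rest push out)

β0 |J1
β1 |J2
β2 |J3
β3 |I1
β4 |R1
β5 |Sf1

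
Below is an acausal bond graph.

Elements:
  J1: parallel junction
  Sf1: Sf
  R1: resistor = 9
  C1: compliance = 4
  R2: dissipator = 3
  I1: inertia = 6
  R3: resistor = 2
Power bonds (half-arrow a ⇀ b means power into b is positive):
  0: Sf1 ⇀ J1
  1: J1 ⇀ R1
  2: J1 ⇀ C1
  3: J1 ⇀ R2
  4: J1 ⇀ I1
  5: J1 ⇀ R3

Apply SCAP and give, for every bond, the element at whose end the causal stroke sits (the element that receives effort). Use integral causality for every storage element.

#0 stroke→Sf1  (Sf1 (Sf) sets flow on bond)
#2 stroke→J1  (C1: C, integral causality)
#1 stroke→R1  (J1 effort already set via bond 2)
#3 stroke→R2  (common-e at J1 fixed by 2)
#4 stroke→I1  (common-e at J1 fixed by 2)
#5 stroke→R3  (0-jn J1 has e-setter on 2)

β0 |Sf1
β1 |R1
β2 |J1
β3 |R2
β4 |I1
β5 |R3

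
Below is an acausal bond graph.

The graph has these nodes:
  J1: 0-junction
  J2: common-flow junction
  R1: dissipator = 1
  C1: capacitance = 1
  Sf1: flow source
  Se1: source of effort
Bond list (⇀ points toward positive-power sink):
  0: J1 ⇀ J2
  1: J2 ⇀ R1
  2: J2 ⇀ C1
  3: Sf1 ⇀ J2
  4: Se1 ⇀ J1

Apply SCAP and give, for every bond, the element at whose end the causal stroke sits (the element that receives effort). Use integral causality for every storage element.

bond 0 →J2
bond 1 →J2
bond 2 →J2
bond 3 →Sf1
bond 4 →J1

#3 stroke at Sf1  (source Sf1 imposes f)
#4 stroke at J1  (Se1 (Se) sets effort on bond)
#0 stroke at J2  (J1 effort already set via bond 4)
#1 stroke at J2  (J2: bond 3 brought flow, rest push out)
#2 stroke at J2  (J2: bond 3 brought flow, rest push out)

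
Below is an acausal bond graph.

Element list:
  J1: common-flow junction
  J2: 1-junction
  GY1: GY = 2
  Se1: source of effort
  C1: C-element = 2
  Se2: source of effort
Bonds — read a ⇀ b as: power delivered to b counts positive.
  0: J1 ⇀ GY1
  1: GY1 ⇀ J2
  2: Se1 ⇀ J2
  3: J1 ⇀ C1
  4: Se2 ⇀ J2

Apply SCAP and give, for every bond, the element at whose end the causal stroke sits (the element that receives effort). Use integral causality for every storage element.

bond 2 stroke at J2  (Se1 (Se) sets effort on bond)
bond 4 stroke at J2  (Se2 fixes effort; stroke away)
bond 1 stroke at GY1  (J2: last free bond brings flow in)
bond 0 stroke at GY1  (through GY1, causality inverts; strokes same side of GY1)
bond 3 stroke at J1  (J1 flow already set via bond 0)

bond 0 →GY1
bond 1 →GY1
bond 2 →J2
bond 3 →J1
bond 4 →J2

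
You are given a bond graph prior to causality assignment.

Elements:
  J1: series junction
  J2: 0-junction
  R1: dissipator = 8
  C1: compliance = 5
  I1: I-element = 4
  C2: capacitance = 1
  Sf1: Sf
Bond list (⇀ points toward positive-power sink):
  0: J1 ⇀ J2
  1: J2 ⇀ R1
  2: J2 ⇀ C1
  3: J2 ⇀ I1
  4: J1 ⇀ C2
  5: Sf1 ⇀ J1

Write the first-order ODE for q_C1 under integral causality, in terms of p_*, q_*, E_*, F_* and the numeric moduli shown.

dq_C1/dt = F_Sf1 - p_I1/4 - q_C1/40

b5 stroke→Sf1  (Sf1 (Sf) sets flow on bond)
b0 stroke→J1  (J1: bond 5 brought flow, rest push out)
b4 stroke→J1  (J1 flow already set via bond 5)
b2 stroke→J2  (C1 outputs effort q/C1)
b1 stroke→R1  (0-jn J2 has e-setter on 2)
b3 stroke→I1  (J2: bond 2 brought effort, rest push out)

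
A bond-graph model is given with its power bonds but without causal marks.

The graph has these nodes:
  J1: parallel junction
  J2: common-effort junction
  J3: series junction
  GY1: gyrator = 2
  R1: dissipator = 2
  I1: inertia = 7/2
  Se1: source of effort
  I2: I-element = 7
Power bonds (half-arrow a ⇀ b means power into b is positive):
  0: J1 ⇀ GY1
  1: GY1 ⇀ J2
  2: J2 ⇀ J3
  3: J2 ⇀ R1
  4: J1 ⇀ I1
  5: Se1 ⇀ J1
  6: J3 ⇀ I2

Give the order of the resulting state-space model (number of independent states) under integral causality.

2  (I1, I2 all integral)

bond 5 stroke at J1  (Se1 (Se) sets effort on bond)
bond 0 stroke at GY1  (J1 effort already set via bond 5)
bond 4 stroke at I1  (common-e at J1 fixed by 5)
bond 1 stroke at GY1  (GY GY1: same side as bond 0)
bond 6 stroke at I2  (I2 integral (f out))
bond 2 stroke at J3  (1-jn J3 has f-setter on 6)
bond 3 stroke at J2  (J2: last free bond brings effort in)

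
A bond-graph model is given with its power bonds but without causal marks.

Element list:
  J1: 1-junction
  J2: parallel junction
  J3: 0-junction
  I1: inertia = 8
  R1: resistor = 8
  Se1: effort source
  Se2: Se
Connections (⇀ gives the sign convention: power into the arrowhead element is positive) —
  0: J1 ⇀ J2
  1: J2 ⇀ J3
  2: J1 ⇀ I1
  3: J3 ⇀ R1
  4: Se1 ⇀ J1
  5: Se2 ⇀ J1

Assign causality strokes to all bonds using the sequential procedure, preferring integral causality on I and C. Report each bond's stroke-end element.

b4 stroke→J1  (Se1: effort source, stroke at far end)
b5 stroke→J1  (Se2 fixes effort; stroke away)
b2 stroke→I1  (prefer integral on I1)
b0 stroke→J1  (1-jn J1 has f-setter on 2)
b1 stroke→J2  (J2 needs exactly one e-in)
b3 stroke→J3  (J3 needs exactly one e-in)

bond 0 stroke→J1
bond 1 stroke→J2
bond 2 stroke→I1
bond 3 stroke→J3
bond 4 stroke→J1
bond 5 stroke→J1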